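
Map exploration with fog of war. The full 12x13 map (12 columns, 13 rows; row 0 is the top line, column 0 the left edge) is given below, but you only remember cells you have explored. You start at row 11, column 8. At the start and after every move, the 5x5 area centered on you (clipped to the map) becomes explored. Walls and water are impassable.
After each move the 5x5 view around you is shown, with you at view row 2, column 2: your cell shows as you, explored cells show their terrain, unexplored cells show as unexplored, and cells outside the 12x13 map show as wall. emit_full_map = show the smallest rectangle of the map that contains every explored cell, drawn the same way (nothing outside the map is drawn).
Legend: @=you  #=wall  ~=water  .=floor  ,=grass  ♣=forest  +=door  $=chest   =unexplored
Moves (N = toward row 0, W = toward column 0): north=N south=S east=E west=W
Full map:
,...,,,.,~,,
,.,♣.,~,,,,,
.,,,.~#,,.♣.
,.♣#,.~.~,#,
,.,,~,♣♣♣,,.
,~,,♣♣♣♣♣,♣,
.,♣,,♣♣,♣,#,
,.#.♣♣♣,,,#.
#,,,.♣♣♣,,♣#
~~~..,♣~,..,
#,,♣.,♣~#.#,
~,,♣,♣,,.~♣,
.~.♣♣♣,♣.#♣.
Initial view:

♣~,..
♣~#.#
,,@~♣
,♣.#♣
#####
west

,♣~,.
,♣~#.
♣,@.~
♣,♣.#
#####

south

,♣~#.
♣,,.~
♣,@.#
#####
#####

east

♣~#.#
,,.~♣
,♣@#♣
#####
#####

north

♣~,..
♣~#.#
,,@~♣
,♣.#♣
#####

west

,♣~,.
,♣~#.
♣,@.~
♣,♣.#
#####

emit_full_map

,♣~,..
,♣~#.#
♣,@.~♣
♣,♣.#♣

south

,♣~#.
♣,,.~
♣,@.#
#####
#####

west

.,♣~#
,♣,,.
♣♣@♣.
#####
#####

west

♣.,♣~
♣,♣,,
♣♣@,♣
#####
#####

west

,♣.,♣
,♣,♣,
.♣@♣,
#####
#####

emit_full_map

   ,♣~,..
,♣.,♣~#.#
,♣,♣,,.~♣
.♣@♣,♣.#♣

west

,,♣.,
,,♣,♣
~.@♣♣
#####
#####

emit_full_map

    ,♣~,..
,,♣.,♣~#.#
,,♣,♣,,.~♣
~.@♣♣,♣.#♣


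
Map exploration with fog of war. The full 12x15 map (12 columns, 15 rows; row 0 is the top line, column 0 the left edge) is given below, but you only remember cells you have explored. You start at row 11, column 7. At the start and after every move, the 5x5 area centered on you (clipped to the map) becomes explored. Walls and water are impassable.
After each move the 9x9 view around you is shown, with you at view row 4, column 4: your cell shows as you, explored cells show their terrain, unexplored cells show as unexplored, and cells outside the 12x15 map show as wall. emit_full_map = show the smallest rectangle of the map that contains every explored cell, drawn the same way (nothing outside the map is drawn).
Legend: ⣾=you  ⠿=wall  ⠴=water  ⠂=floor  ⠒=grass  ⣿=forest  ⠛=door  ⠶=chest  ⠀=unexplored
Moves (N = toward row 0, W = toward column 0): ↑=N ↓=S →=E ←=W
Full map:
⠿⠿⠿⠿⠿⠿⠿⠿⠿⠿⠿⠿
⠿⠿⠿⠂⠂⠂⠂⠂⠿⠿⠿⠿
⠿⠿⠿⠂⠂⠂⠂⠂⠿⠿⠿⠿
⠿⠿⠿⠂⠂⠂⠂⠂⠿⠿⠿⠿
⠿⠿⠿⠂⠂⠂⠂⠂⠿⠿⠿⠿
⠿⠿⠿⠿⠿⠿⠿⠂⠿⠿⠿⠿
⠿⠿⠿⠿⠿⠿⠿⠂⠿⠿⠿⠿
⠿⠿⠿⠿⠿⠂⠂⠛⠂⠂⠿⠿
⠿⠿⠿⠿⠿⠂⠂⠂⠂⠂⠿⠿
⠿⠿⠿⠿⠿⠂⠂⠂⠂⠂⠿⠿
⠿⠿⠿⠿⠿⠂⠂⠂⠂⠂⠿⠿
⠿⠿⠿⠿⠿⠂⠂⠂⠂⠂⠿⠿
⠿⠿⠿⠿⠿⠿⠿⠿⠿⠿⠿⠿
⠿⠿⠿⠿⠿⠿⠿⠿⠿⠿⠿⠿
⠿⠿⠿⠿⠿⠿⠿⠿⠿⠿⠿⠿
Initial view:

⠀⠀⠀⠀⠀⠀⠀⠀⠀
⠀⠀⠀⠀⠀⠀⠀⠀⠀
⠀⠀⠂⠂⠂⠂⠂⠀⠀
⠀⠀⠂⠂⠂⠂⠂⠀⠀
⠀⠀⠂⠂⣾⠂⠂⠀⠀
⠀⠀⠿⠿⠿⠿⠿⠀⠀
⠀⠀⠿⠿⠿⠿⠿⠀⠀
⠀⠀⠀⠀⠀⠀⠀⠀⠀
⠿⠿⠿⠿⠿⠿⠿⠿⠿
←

⠀⠀⠀⠀⠀⠀⠀⠀⠀
⠀⠀⠀⠀⠀⠀⠀⠀⠀
⠀⠀⠿⠂⠂⠂⠂⠂⠀
⠀⠀⠿⠂⠂⠂⠂⠂⠀
⠀⠀⠿⠂⣾⠂⠂⠂⠀
⠀⠀⠿⠿⠿⠿⠿⠿⠀
⠀⠀⠿⠿⠿⠿⠿⠿⠀
⠀⠀⠀⠀⠀⠀⠀⠀⠀
⠿⠿⠿⠿⠿⠿⠿⠿⠿

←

⠀⠀⠀⠀⠀⠀⠀⠀⠀
⠀⠀⠀⠀⠀⠀⠀⠀⠀
⠀⠀⠿⠿⠂⠂⠂⠂⠂
⠀⠀⠿⠿⠂⠂⠂⠂⠂
⠀⠀⠿⠿⣾⠂⠂⠂⠂
⠀⠀⠿⠿⠿⠿⠿⠿⠿
⠀⠀⠿⠿⠿⠿⠿⠿⠿
⠀⠀⠀⠀⠀⠀⠀⠀⠀
⠿⠿⠿⠿⠿⠿⠿⠿⠿

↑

⠀⠀⠀⠀⠀⠀⠀⠀⠀
⠀⠀⠀⠀⠀⠀⠀⠀⠀
⠀⠀⠿⠿⠂⠂⠂⠀⠀
⠀⠀⠿⠿⠂⠂⠂⠂⠂
⠀⠀⠿⠿⣾⠂⠂⠂⠂
⠀⠀⠿⠿⠂⠂⠂⠂⠂
⠀⠀⠿⠿⠿⠿⠿⠿⠿
⠀⠀⠿⠿⠿⠿⠿⠿⠿
⠀⠀⠀⠀⠀⠀⠀⠀⠀

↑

⠀⠀⠀⠀⠀⠀⠀⠀⠀
⠀⠀⠀⠀⠀⠀⠀⠀⠀
⠀⠀⠿⠿⠂⠂⠛⠀⠀
⠀⠀⠿⠿⠂⠂⠂⠀⠀
⠀⠀⠿⠿⣾⠂⠂⠂⠂
⠀⠀⠿⠿⠂⠂⠂⠂⠂
⠀⠀⠿⠿⠂⠂⠂⠂⠂
⠀⠀⠿⠿⠿⠿⠿⠿⠿
⠀⠀⠿⠿⠿⠿⠿⠿⠿

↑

⠀⠀⠀⠀⠀⠀⠀⠀⠀
⠀⠀⠀⠀⠀⠀⠀⠀⠀
⠀⠀⠿⠿⠿⠿⠂⠀⠀
⠀⠀⠿⠿⠂⠂⠛⠀⠀
⠀⠀⠿⠿⣾⠂⠂⠀⠀
⠀⠀⠿⠿⠂⠂⠂⠂⠂
⠀⠀⠿⠿⠂⠂⠂⠂⠂
⠀⠀⠿⠿⠂⠂⠂⠂⠂
⠀⠀⠿⠿⠿⠿⠿⠿⠿

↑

⠀⠀⠀⠀⠀⠀⠀⠀⠀
⠀⠀⠀⠀⠀⠀⠀⠀⠀
⠀⠀⠿⠿⠿⠿⠂⠀⠀
⠀⠀⠿⠿⠿⠿⠂⠀⠀
⠀⠀⠿⠿⣾⠂⠛⠀⠀
⠀⠀⠿⠿⠂⠂⠂⠀⠀
⠀⠀⠿⠿⠂⠂⠂⠂⠂
⠀⠀⠿⠿⠂⠂⠂⠂⠂
⠀⠀⠿⠿⠂⠂⠂⠂⠂

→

⠀⠀⠀⠀⠀⠀⠀⠀⠀
⠀⠀⠀⠀⠀⠀⠀⠀⠀
⠀⠿⠿⠿⠿⠂⠿⠀⠀
⠀⠿⠿⠿⠿⠂⠿⠀⠀
⠀⠿⠿⠂⣾⠛⠂⠀⠀
⠀⠿⠿⠂⠂⠂⠂⠀⠀
⠀⠿⠿⠂⠂⠂⠂⠂⠀
⠀⠿⠿⠂⠂⠂⠂⠂⠀
⠀⠿⠿⠂⠂⠂⠂⠂⠀

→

⠀⠀⠀⠀⠀⠀⠀⠀⠀
⠀⠀⠀⠀⠀⠀⠀⠀⠀
⠿⠿⠿⠿⠂⠿⠿⠀⠀
⠿⠿⠿⠿⠂⠿⠿⠀⠀
⠿⠿⠂⠂⣾⠂⠂⠀⠀
⠿⠿⠂⠂⠂⠂⠂⠀⠀
⠿⠿⠂⠂⠂⠂⠂⠀⠀
⠿⠿⠂⠂⠂⠂⠂⠀⠀
⠿⠿⠂⠂⠂⠂⠂⠀⠀

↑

⠀⠀⠀⠀⠀⠀⠀⠀⠀
⠀⠀⠀⠀⠀⠀⠀⠀⠀
⠀⠀⠂⠂⠂⠿⠿⠀⠀
⠿⠿⠿⠿⠂⠿⠿⠀⠀
⠿⠿⠿⠿⣾⠿⠿⠀⠀
⠿⠿⠂⠂⠛⠂⠂⠀⠀
⠿⠿⠂⠂⠂⠂⠂⠀⠀
⠿⠿⠂⠂⠂⠂⠂⠀⠀
⠿⠿⠂⠂⠂⠂⠂⠀⠀

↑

⠀⠀⠀⠀⠀⠀⠀⠀⠀
⠀⠀⠀⠀⠀⠀⠀⠀⠀
⠀⠀⠂⠂⠂⠿⠿⠀⠀
⠀⠀⠂⠂⠂⠿⠿⠀⠀
⠿⠿⠿⠿⣾⠿⠿⠀⠀
⠿⠿⠿⠿⠂⠿⠿⠀⠀
⠿⠿⠂⠂⠛⠂⠂⠀⠀
⠿⠿⠂⠂⠂⠂⠂⠀⠀
⠿⠿⠂⠂⠂⠂⠂⠀⠀

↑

⠀⠀⠀⠀⠀⠀⠀⠀⠀
⠀⠀⠀⠀⠀⠀⠀⠀⠀
⠀⠀⠂⠂⠂⠿⠿⠀⠀
⠀⠀⠂⠂⠂⠿⠿⠀⠀
⠀⠀⠂⠂⣾⠿⠿⠀⠀
⠿⠿⠿⠿⠂⠿⠿⠀⠀
⠿⠿⠿⠿⠂⠿⠿⠀⠀
⠿⠿⠂⠂⠛⠂⠂⠀⠀
⠿⠿⠂⠂⠂⠂⠂⠀⠀

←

⠀⠀⠀⠀⠀⠀⠀⠀⠀
⠀⠀⠀⠀⠀⠀⠀⠀⠀
⠀⠀⠂⠂⠂⠂⠿⠿⠀
⠀⠀⠂⠂⠂⠂⠿⠿⠀
⠀⠀⠂⠂⣾⠂⠿⠿⠀
⠀⠿⠿⠿⠿⠂⠿⠿⠀
⠀⠿⠿⠿⠿⠂⠿⠿⠀
⠀⠿⠿⠂⠂⠛⠂⠂⠀
⠀⠿⠿⠂⠂⠂⠂⠂⠀

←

⠀⠀⠀⠀⠀⠀⠀⠀⠀
⠀⠀⠀⠀⠀⠀⠀⠀⠀
⠀⠀⠂⠂⠂⠂⠂⠿⠿
⠀⠀⠂⠂⠂⠂⠂⠿⠿
⠀⠀⠂⠂⣾⠂⠂⠿⠿
⠀⠀⠿⠿⠿⠿⠂⠿⠿
⠀⠀⠿⠿⠿⠿⠂⠿⠿
⠀⠀⠿⠿⠂⠂⠛⠂⠂
⠀⠀⠿⠿⠂⠂⠂⠂⠂

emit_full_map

⠂⠂⠂⠂⠂⠿⠿
⠂⠂⠂⠂⠂⠿⠿
⠂⠂⣾⠂⠂⠿⠿
⠿⠿⠿⠿⠂⠿⠿
⠿⠿⠿⠿⠂⠿⠿
⠿⠿⠂⠂⠛⠂⠂
⠿⠿⠂⠂⠂⠂⠂
⠿⠿⠂⠂⠂⠂⠂
⠿⠿⠂⠂⠂⠂⠂
⠿⠿⠂⠂⠂⠂⠂
⠿⠿⠿⠿⠿⠿⠿
⠿⠿⠿⠿⠿⠿⠿


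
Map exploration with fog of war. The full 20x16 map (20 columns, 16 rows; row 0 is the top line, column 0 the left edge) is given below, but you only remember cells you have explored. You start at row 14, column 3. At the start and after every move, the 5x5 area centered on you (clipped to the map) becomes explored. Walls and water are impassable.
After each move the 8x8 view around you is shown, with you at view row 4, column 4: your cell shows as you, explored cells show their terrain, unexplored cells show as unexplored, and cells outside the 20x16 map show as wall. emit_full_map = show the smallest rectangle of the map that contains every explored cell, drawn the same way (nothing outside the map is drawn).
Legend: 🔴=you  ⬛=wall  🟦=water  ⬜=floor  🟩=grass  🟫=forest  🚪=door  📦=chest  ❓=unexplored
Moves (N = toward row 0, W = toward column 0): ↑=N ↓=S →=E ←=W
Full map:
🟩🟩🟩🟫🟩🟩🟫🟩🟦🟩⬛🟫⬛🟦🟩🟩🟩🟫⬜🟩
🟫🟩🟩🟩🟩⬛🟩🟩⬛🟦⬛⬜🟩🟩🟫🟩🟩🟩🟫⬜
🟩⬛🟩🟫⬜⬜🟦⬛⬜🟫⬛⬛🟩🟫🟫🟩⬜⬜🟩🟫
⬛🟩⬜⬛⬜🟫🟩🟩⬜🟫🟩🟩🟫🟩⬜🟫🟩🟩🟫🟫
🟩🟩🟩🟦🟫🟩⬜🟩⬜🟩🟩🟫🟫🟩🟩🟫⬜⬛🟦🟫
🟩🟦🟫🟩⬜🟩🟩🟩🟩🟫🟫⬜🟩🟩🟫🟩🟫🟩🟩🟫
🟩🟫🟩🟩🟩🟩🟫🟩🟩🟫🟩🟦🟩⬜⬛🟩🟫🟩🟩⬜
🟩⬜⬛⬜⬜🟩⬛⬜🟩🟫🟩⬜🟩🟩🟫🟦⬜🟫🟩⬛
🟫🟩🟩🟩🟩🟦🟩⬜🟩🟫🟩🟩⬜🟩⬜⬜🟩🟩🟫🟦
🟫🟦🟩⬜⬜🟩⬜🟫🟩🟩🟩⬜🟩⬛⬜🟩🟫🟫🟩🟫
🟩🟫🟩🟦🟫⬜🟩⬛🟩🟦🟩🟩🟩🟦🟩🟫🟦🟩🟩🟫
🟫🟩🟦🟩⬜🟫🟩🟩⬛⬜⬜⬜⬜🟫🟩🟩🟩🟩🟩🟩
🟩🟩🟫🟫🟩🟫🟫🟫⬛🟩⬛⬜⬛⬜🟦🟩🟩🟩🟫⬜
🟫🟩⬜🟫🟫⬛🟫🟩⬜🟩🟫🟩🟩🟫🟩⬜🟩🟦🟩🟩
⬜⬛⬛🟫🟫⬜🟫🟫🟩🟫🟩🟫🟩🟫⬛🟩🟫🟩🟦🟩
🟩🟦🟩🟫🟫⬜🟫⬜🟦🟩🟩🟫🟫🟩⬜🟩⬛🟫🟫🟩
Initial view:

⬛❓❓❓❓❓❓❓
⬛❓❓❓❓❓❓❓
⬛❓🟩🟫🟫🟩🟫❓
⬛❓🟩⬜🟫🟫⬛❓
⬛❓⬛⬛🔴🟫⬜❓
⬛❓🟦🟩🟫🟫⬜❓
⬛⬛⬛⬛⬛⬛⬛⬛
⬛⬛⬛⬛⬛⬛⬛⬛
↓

⬛❓❓❓❓❓❓❓
⬛❓🟩🟫🟫🟩🟫❓
⬛❓🟩⬜🟫🟫⬛❓
⬛❓⬛⬛🟫🟫⬜❓
⬛❓🟦🟩🔴🟫⬜❓
⬛⬛⬛⬛⬛⬛⬛⬛
⬛⬛⬛⬛⬛⬛⬛⬛
⬛⬛⬛⬛⬛⬛⬛⬛

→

❓❓❓❓❓❓❓❓
❓🟩🟫🟫🟩🟫❓❓
❓🟩⬜🟫🟫⬛🟫❓
❓⬛⬛🟫🟫⬜🟫❓
❓🟦🟩🟫🔴⬜🟫❓
⬛⬛⬛⬛⬛⬛⬛⬛
⬛⬛⬛⬛⬛⬛⬛⬛
⬛⬛⬛⬛⬛⬛⬛⬛

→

❓❓❓❓❓❓❓❓
🟩🟫🟫🟩🟫❓❓❓
🟩⬜🟫🟫⬛🟫🟩❓
⬛⬛🟫🟫⬜🟫🟫❓
🟦🟩🟫🟫🔴🟫⬜❓
⬛⬛⬛⬛⬛⬛⬛⬛
⬛⬛⬛⬛⬛⬛⬛⬛
⬛⬛⬛⬛⬛⬛⬛⬛

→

❓❓❓❓❓❓❓❓
🟫🟫🟩🟫❓❓❓❓
⬜🟫🟫⬛🟫🟩⬜❓
⬛🟫🟫⬜🟫🟫🟩❓
🟩🟫🟫⬜🔴⬜🟦❓
⬛⬛⬛⬛⬛⬛⬛⬛
⬛⬛⬛⬛⬛⬛⬛⬛
⬛⬛⬛⬛⬛⬛⬛⬛

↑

❓❓❓❓❓❓❓❓
❓❓❓❓❓❓❓❓
🟫🟫🟩🟫🟫🟫⬛❓
⬜🟫🟫⬛🟫🟩⬜❓
⬛🟫🟫⬜🔴🟫🟩❓
🟩🟫🟫⬜🟫⬜🟦❓
⬛⬛⬛⬛⬛⬛⬛⬛
⬛⬛⬛⬛⬛⬛⬛⬛

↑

❓❓❓❓❓❓❓❓
❓❓❓❓❓❓❓❓
❓❓⬜🟫🟩🟩⬛❓
🟫🟫🟩🟫🟫🟫⬛❓
⬜🟫🟫⬛🔴🟩⬜❓
⬛🟫🟫⬜🟫🟫🟩❓
🟩🟫🟫⬜🟫⬜🟦❓
⬛⬛⬛⬛⬛⬛⬛⬛

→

❓❓❓❓❓❓❓❓
❓❓❓❓❓❓❓❓
❓⬜🟫🟩🟩⬛⬜❓
🟫🟩🟫🟫🟫⬛🟩❓
🟫🟫⬛🟫🔴⬜🟩❓
🟫🟫⬜🟫🟫🟩🟫❓
🟫🟫⬜🟫⬜🟦🟩❓
⬛⬛⬛⬛⬛⬛⬛⬛

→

❓❓❓❓❓❓❓❓
❓❓❓❓❓❓❓❓
⬜🟫🟩🟩⬛⬜⬜❓
🟩🟫🟫🟫⬛🟩⬛❓
🟫⬛🟫🟩🔴🟩🟫❓
🟫⬜🟫🟫🟩🟫🟩❓
🟫⬜🟫⬜🟦🟩🟩❓
⬛⬛⬛⬛⬛⬛⬛⬛

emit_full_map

❓❓❓⬜🟫🟩🟩⬛⬜⬜
🟩🟫🟫🟩🟫🟫🟫⬛🟩⬛
🟩⬜🟫🟫⬛🟫🟩🔴🟩🟫
⬛⬛🟫🟫⬜🟫🟫🟩🟫🟩
🟦🟩🟫🟫⬜🟫⬜🟦🟩🟩

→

❓❓❓❓❓❓❓❓
❓❓❓❓❓❓❓❓
🟫🟩🟩⬛⬜⬜⬜❓
🟫🟫🟫⬛🟩⬛⬜❓
⬛🟫🟩⬜🔴🟫🟩❓
⬜🟫🟫🟩🟫🟩🟫❓
⬜🟫⬜🟦🟩🟩🟫❓
⬛⬛⬛⬛⬛⬛⬛⬛

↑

❓❓❓❓❓❓❓❓
❓❓❓❓❓❓❓❓
❓❓⬛🟩🟦🟩🟩❓
🟫🟩🟩⬛⬜⬜⬜❓
🟫🟫🟫⬛🔴⬛⬜❓
⬛🟫🟩⬜🟩🟫🟩❓
⬜🟫🟫🟩🟫🟩🟫❓
⬜🟫⬜🟦🟩🟩🟫❓

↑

❓❓❓❓❓❓❓❓
❓❓❓❓❓❓❓❓
❓❓🟫🟩🟩🟩⬜❓
❓❓⬛🟩🟦🟩🟩❓
🟫🟩🟩⬛🔴⬜⬜❓
🟫🟫🟫⬛🟩⬛⬜❓
⬛🟫🟩⬜🟩🟫🟩❓
⬜🟫🟫🟩🟫🟩🟫❓

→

❓❓❓❓❓❓❓❓
❓❓❓❓❓❓❓❓
❓🟫🟩🟩🟩⬜🟩❓
❓⬛🟩🟦🟩🟩🟩❓
🟩🟩⬛⬜🔴⬜⬜❓
🟫🟫⬛🟩⬛⬜⬛❓
🟫🟩⬜🟩🟫🟩🟩❓
🟫🟫🟩🟫🟩🟫❓❓

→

❓❓❓❓❓❓❓❓
❓❓❓❓❓❓❓❓
🟫🟩🟩🟩⬜🟩⬛❓
⬛🟩🟦🟩🟩🟩🟦❓
🟩⬛⬜⬜🔴⬜🟫❓
🟫⬛🟩⬛⬜⬛⬜❓
🟩⬜🟩🟫🟩🟩🟫❓
🟫🟩🟫🟩🟫❓❓❓

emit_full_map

❓❓❓❓❓❓🟫🟩🟩🟩⬜🟩⬛
❓❓❓❓❓❓⬛🟩🟦🟩🟩🟩🟦
❓❓❓⬜🟫🟩🟩⬛⬜⬜🔴⬜🟫
🟩🟫🟫🟩🟫🟫🟫⬛🟩⬛⬜⬛⬜
🟩⬜🟫🟫⬛🟫🟩⬜🟩🟫🟩🟩🟫
⬛⬛🟫🟫⬜🟫🟫🟩🟫🟩🟫❓❓
🟦🟩🟫🟫⬜🟫⬜🟦🟩🟩🟫❓❓

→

❓❓❓❓❓❓❓❓
❓❓❓❓❓❓❓❓
🟩🟩🟩⬜🟩⬛⬜❓
🟩🟦🟩🟩🟩🟦🟩❓
⬛⬜⬜⬜🔴🟫🟩❓
⬛🟩⬛⬜⬛⬜🟦❓
⬜🟩🟫🟩🟩🟫🟩❓
🟩🟫🟩🟫❓❓❓❓

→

❓❓❓❓❓❓❓❓
❓❓❓❓❓❓❓❓
🟩🟩⬜🟩⬛⬜🟩❓
🟦🟩🟩🟩🟦🟩🟫❓
⬜⬜⬜⬜🔴🟩🟩❓
🟩⬛⬜⬛⬜🟦🟩❓
🟩🟫🟩🟩🟫🟩⬜❓
🟫🟩🟫❓❓❓❓❓

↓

❓❓❓❓❓❓❓❓
🟩🟩⬜🟩⬛⬜🟩❓
🟦🟩🟩🟩🟦🟩🟫❓
⬜⬜⬜⬜🟫🟩🟩❓
🟩⬛⬜⬛🔴🟦🟩❓
🟩🟫🟩🟩🟫🟩⬜❓
🟫🟩🟫🟩🟫⬛🟩❓
🟩🟩🟫❓❓❓❓❓

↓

🟩🟩⬜🟩⬛⬜🟩❓
🟦🟩🟩🟩🟦🟩🟫❓
⬜⬜⬜⬜🟫🟩🟩❓
🟩⬛⬜⬛⬜🟦🟩❓
🟩🟫🟩🟩🔴🟩⬜❓
🟫🟩🟫🟩🟫⬛🟩❓
🟩🟩🟫🟫🟩⬜🟩❓
⬛⬛⬛⬛⬛⬛⬛⬛

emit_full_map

❓❓❓❓❓❓🟫🟩🟩🟩⬜🟩⬛⬜🟩
❓❓❓❓❓❓⬛🟩🟦🟩🟩🟩🟦🟩🟫
❓❓❓⬜🟫🟩🟩⬛⬜⬜⬜⬜🟫🟩🟩
🟩🟫🟫🟩🟫🟫🟫⬛🟩⬛⬜⬛⬜🟦🟩
🟩⬜🟫🟫⬛🟫🟩⬜🟩🟫🟩🟩🔴🟩⬜
⬛⬛🟫🟫⬜🟫🟫🟩🟫🟩🟫🟩🟫⬛🟩
🟦🟩🟫🟫⬜🟫⬜🟦🟩🟩🟫🟫🟩⬜🟩


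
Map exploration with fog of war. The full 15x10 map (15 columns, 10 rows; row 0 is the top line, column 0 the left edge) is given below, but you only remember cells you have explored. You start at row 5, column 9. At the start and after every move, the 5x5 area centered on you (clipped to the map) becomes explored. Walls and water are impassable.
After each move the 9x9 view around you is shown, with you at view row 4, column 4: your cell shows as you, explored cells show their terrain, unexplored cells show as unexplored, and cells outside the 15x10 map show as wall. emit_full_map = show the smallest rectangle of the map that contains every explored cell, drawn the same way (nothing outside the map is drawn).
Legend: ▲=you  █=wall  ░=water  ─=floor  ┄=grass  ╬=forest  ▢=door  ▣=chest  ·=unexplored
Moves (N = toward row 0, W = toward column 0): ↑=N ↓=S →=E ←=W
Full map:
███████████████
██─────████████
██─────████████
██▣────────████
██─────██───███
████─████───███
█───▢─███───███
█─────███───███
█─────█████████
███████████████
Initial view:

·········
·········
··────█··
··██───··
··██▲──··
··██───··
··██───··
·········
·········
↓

·········
··────█··
··██───··
··██───··
··██▲──··
··██───··
··█████··
·········
█████████

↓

··────█··
··██───··
··██───··
··██───··
··██▲──··
··█████··
··█████··
█████████
█████████

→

·────█···
·██───···
·██───█··
·██───█··
·██─▲─█··
·██████··
·██████··
█████████
█████████

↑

·········
·────█···
·██───█··
·██───█··
·██─▲─█··
·██───█··
·██████··
·██████··
█████████

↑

·········
·········
·────██··
·██───█··
·██─▲─█··
·██───█··
·██───█··
·██████··
·██████··

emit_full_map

────██
██───█
██─▲─█
██───█
██───█
██████
██████

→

········█
········█
────███·█
██───██·█
██──▲██·█
██───██·█
██───██·█
██████··█
██████··█

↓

········█
────███·█
██───██·█
██───██·█
██──▲██·█
██───██·█
███████·█
██████··█
█████████

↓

────███·█
██───██·█
██───██·█
██───██·█
██──▲██·█
███████·█
███████·█
█████████
█████████

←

·────███·
·██───██·
·██───██·
·██───██·
·██─▲─██·
·███████·
·███████·
█████████
█████████

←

··────███
··██───██
··██───██
··██───██
··██▲──██
··███████
··███████
█████████
█████████

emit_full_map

────███
██───██
██───██
██───██
██▲──██
███████
███████

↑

·········
··────███
··██───██
··██───██
··██▲──██
··██───██
··███████
··███████
█████████

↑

·········
·········
··────███
··██───██
··██▲──██
··██───██
··██───██
··███████
··███████

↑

·········
·········
··█████··
··────███
··██▲──██
··██───██
··██───██
··██───██
··███████

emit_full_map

█████··
────███
██▲──██
██───██
██───██
██───██
███████
███████


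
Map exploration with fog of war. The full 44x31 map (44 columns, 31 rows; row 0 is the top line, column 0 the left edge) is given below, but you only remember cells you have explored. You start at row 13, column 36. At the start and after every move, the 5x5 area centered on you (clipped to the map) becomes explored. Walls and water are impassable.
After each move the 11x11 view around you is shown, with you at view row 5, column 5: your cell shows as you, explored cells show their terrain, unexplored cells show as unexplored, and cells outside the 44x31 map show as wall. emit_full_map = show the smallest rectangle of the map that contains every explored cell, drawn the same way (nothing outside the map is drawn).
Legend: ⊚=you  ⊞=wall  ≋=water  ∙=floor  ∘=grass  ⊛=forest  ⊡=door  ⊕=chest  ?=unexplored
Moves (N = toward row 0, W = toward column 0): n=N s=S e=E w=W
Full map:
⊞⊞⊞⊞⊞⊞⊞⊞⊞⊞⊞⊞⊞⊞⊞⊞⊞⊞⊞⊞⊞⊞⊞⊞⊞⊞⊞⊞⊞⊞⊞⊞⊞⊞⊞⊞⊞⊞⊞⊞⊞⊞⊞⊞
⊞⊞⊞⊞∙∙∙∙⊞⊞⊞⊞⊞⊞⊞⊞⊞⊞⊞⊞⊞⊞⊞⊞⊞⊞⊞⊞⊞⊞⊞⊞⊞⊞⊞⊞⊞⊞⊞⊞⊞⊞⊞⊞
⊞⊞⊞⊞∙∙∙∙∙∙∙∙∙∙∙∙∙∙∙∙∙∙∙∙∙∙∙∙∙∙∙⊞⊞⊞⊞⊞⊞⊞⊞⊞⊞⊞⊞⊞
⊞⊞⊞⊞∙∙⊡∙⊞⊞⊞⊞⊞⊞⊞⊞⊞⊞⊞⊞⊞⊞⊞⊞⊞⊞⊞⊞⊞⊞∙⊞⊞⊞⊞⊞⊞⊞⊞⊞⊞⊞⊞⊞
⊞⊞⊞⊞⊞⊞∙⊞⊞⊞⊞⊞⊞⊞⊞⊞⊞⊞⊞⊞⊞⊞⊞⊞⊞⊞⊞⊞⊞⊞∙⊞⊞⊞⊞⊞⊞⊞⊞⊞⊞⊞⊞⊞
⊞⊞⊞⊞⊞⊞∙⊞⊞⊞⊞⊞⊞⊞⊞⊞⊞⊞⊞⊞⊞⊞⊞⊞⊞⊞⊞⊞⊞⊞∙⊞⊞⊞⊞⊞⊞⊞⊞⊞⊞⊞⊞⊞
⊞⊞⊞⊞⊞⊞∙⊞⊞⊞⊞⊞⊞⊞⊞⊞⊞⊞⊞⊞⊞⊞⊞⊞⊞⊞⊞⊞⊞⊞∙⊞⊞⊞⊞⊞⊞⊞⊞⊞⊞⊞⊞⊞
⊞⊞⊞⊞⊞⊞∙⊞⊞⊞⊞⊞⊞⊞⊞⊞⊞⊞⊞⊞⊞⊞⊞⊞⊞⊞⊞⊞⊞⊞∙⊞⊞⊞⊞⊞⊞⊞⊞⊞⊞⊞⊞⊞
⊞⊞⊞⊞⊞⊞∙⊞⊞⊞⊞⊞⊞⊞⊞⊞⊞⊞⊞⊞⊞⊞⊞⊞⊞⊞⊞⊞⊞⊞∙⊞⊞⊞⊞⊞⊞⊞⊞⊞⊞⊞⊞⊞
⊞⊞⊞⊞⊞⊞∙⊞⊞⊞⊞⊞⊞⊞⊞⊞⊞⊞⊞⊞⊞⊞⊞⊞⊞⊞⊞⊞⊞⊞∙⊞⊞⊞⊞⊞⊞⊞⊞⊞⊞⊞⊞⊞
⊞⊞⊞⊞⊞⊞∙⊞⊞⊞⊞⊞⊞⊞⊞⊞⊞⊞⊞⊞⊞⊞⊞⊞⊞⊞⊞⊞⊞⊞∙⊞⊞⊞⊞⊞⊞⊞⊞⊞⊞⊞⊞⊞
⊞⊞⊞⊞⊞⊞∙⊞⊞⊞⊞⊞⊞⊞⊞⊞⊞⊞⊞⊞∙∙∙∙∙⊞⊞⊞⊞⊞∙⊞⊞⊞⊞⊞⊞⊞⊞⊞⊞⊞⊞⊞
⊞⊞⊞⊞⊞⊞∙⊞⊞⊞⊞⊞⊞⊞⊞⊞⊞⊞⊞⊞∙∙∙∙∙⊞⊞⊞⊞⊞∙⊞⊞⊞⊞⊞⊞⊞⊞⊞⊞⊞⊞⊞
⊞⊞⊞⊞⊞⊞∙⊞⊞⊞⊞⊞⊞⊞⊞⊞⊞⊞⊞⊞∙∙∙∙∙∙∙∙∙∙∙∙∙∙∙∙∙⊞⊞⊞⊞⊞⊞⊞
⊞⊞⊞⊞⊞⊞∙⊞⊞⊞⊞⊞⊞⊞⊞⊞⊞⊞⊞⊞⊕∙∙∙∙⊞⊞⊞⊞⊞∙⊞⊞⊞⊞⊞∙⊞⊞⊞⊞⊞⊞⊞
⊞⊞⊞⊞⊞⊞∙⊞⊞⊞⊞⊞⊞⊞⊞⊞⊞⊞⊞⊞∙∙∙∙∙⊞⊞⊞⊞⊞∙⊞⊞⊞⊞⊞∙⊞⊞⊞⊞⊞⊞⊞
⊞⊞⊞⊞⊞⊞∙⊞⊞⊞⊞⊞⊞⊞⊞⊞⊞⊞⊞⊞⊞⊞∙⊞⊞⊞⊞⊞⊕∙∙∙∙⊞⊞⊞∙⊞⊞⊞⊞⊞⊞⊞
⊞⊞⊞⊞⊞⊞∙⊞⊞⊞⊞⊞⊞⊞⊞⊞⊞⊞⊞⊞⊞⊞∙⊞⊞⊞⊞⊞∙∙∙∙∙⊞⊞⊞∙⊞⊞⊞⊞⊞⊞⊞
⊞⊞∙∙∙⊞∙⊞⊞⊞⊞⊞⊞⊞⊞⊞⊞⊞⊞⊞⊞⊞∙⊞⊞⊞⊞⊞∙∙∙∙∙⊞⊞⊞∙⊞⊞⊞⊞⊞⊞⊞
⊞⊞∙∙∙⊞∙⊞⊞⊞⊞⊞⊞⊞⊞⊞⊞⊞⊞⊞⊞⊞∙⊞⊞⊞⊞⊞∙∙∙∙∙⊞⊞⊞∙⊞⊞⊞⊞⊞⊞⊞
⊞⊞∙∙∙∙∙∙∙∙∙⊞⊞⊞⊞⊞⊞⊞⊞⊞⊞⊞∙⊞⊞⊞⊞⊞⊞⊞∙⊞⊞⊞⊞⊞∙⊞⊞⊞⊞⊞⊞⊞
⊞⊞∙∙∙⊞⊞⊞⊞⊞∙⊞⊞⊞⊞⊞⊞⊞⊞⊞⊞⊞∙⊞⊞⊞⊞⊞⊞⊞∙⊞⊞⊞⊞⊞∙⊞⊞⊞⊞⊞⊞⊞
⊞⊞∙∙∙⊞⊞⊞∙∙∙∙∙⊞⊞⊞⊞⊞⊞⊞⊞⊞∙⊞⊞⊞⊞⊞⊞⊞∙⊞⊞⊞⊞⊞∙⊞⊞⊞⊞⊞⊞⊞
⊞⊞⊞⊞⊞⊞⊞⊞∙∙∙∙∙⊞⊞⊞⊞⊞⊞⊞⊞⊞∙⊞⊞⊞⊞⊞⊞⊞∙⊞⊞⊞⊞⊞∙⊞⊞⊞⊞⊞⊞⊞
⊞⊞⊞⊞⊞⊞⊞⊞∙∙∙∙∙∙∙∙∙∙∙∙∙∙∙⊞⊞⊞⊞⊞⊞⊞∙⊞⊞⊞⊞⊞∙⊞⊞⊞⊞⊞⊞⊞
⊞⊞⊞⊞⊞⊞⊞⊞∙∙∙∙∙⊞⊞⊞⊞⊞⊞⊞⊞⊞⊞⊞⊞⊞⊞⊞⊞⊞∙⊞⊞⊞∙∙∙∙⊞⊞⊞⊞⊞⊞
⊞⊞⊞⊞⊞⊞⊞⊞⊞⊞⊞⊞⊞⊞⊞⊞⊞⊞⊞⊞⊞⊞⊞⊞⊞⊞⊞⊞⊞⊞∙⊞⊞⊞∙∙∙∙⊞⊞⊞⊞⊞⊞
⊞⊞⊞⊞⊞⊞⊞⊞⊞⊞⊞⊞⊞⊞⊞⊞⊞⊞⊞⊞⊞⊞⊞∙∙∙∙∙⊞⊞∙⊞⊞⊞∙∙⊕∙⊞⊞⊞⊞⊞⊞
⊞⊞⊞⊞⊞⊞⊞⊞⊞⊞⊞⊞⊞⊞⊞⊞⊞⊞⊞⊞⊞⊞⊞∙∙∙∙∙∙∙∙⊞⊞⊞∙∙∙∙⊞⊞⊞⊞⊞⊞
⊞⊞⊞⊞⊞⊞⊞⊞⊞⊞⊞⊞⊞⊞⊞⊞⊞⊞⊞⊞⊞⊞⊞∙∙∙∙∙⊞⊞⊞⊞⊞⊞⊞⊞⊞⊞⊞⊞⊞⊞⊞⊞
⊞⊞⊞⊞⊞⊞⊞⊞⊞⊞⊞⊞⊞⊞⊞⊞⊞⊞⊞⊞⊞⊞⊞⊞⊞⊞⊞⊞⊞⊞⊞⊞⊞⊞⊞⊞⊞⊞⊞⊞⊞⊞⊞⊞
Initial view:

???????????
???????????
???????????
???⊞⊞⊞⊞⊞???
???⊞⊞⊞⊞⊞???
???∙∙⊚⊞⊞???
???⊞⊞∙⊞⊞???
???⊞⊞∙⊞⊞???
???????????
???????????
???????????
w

???????????
???????????
???????????
???⊞⊞⊞⊞⊞⊞??
???⊞⊞⊞⊞⊞⊞??
???∙∙⊚∙⊞⊞??
???⊞⊞⊞∙⊞⊞??
???⊞⊞⊞∙⊞⊞??
???????????
???????????
???????????

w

???????????
???????????
???????????
???⊞⊞⊞⊞⊞⊞⊞?
???⊞⊞⊞⊞⊞⊞⊞?
???∙∙⊚∙∙⊞⊞?
???⊞⊞⊞⊞∙⊞⊞?
???⊞⊞⊞⊞∙⊞⊞?
???????????
???????????
???????????

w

???????????
???????????
???????????
???⊞⊞⊞⊞⊞⊞⊞⊞
???⊞⊞⊞⊞⊞⊞⊞⊞
???∙∙⊚∙∙∙⊞⊞
???⊞⊞⊞⊞⊞∙⊞⊞
???⊞⊞⊞⊞⊞∙⊞⊞
???????????
???????????
???????????

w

???????????
???????????
???????????
???∙⊞⊞⊞⊞⊞⊞⊞
???∙⊞⊞⊞⊞⊞⊞⊞
???∙∙⊚∙∙∙∙⊞
???∙⊞⊞⊞⊞⊞∙⊞
???∙⊞⊞⊞⊞⊞∙⊞
???????????
???????????
???????????

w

???????????
???????????
???????????
???⊞∙⊞⊞⊞⊞⊞⊞
???⊞∙⊞⊞⊞⊞⊞⊞
???∙∙⊚∙∙∙∙∙
???⊞∙⊞⊞⊞⊞⊞∙
???⊞∙⊞⊞⊞⊞⊞∙
???????????
???????????
???????????

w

???????????
???????????
???????????
???⊞⊞∙⊞⊞⊞⊞⊞
???⊞⊞∙⊞⊞⊞⊞⊞
???∙∙⊚∙∙∙∙∙
???⊞⊞∙⊞⊞⊞⊞⊞
???⊞⊞∙⊞⊞⊞⊞⊞
???????????
???????????
???????????

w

???????????
???????????
???????????
???⊞⊞⊞∙⊞⊞⊞⊞
???⊞⊞⊞∙⊞⊞⊞⊞
???∙∙⊚∙∙∙∙∙
???⊞⊞⊞∙⊞⊞⊞⊞
???⊞⊞⊞∙⊞⊞⊞⊞
???????????
???????????
???????????

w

???????????
???????????
???????????
???⊞⊞⊞⊞∙⊞⊞⊞
???⊞⊞⊞⊞∙⊞⊞⊞
???∙∙⊚∙∙∙∙∙
???⊞⊞⊞⊞∙⊞⊞⊞
???⊞⊞⊞⊞∙⊞⊞⊞
???????????
???????????
???????????

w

???????????
???????????
???????????
???⊞⊞⊞⊞⊞∙⊞⊞
???⊞⊞⊞⊞⊞∙⊞⊞
???∙∙⊚∙∙∙∙∙
???⊞⊞⊞⊞⊞∙⊞⊞
???⊞⊞⊞⊞⊞∙⊞⊞
???????????
???????????
???????????

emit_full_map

⊞⊞⊞⊞⊞∙⊞⊞⊞⊞⊞⊞⊞⊞
⊞⊞⊞⊞⊞∙⊞⊞⊞⊞⊞⊞⊞⊞
∙∙⊚∙∙∙∙∙∙∙∙∙⊞⊞
⊞⊞⊞⊞⊞∙⊞⊞⊞⊞⊞∙⊞⊞
⊞⊞⊞⊞⊞∙⊞⊞⊞⊞⊞∙⊞⊞

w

???????????
???????????
???????????
???∙⊞⊞⊞⊞⊞∙⊞
???∙⊞⊞⊞⊞⊞∙⊞
???∙∙⊚∙∙∙∙∙
???∙⊞⊞⊞⊞⊞∙⊞
???∙⊞⊞⊞⊞⊞∙⊞
???????????
???????????
???????????

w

???????????
???????????
???????????
???∙∙⊞⊞⊞⊞⊞∙
???∙∙⊞⊞⊞⊞⊞∙
???∙∙⊚∙∙∙∙∙
???∙∙⊞⊞⊞⊞⊞∙
???∙∙⊞⊞⊞⊞⊞∙
???????????
???????????
???????????

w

???????????
???????????
???????????
???∙∙∙⊞⊞⊞⊞⊞
???∙∙∙⊞⊞⊞⊞⊞
???∙∙⊚∙∙∙∙∙
???∙∙∙⊞⊞⊞⊞⊞
???∙∙∙⊞⊞⊞⊞⊞
???????????
???????????
???????????

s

???????????
???????????
???∙∙∙⊞⊞⊞⊞⊞
???∙∙∙⊞⊞⊞⊞⊞
???∙∙∙∙∙∙∙∙
???∙∙⊚⊞⊞⊞⊞⊞
???∙∙∙⊞⊞⊞⊞⊞
???∙⊞⊞⊞⊞???
???????????
???????????
???????????

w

???????????
???????????
????∙∙∙⊞⊞⊞⊞
???∙∙∙∙⊞⊞⊞⊞
???∙∙∙∙∙∙∙∙
???∙∙⊚∙⊞⊞⊞⊞
???∙∙∙∙⊞⊞⊞⊞
???⊞∙⊞⊞⊞⊞??
???????????
???????????
???????????

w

???????????
???????????
?????∙∙∙⊞⊞⊞
???∙∙∙∙∙⊞⊞⊞
???∙∙∙∙∙∙∙∙
???⊕∙⊚∙∙⊞⊞⊞
???∙∙∙∙∙⊞⊞⊞
???⊞⊞∙⊞⊞⊞⊞?
???????????
???????????
???????????

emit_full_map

??∙∙∙⊞⊞⊞⊞⊞∙⊞⊞⊞⊞⊞⊞⊞⊞
∙∙∙∙∙⊞⊞⊞⊞⊞∙⊞⊞⊞⊞⊞⊞⊞⊞
∙∙∙∙∙∙∙∙∙∙∙∙∙∙∙∙∙⊞⊞
⊕∙⊚∙∙⊞⊞⊞⊞⊞∙⊞⊞⊞⊞⊞∙⊞⊞
∙∙∙∙∙⊞⊞⊞⊞⊞∙⊞⊞⊞⊞⊞∙⊞⊞
⊞⊞∙⊞⊞⊞⊞????????????

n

???????????
???????????
???????????
???∙∙∙∙∙⊞⊞⊞
???∙∙∙∙∙⊞⊞⊞
???∙∙⊚∙∙∙∙∙
???⊕∙∙∙∙⊞⊞⊞
???∙∙∙∙∙⊞⊞⊞
???⊞⊞∙⊞⊞⊞⊞?
???????????
???????????

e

???????????
???????????
???????????
??∙∙∙∙∙⊞⊞⊞⊞
??∙∙∙∙∙⊞⊞⊞⊞
??∙∙∙⊚∙∙∙∙∙
??⊕∙∙∙∙⊞⊞⊞⊞
??∙∙∙∙∙⊞⊞⊞⊞
??⊞⊞∙⊞⊞⊞⊞??
???????????
???????????

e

???????????
???????????
???????????
?∙∙∙∙∙⊞⊞⊞⊞⊞
?∙∙∙∙∙⊞⊞⊞⊞⊞
?∙∙∙∙⊚∙∙∙∙∙
?⊕∙∙∙∙⊞⊞⊞⊞⊞
?∙∙∙∙∙⊞⊞⊞⊞⊞
?⊞⊞∙⊞⊞⊞⊞???
???????????
???????????

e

???????????
???????????
???????????
∙∙∙∙∙⊞⊞⊞⊞⊞∙
∙∙∙∙∙⊞⊞⊞⊞⊞∙
∙∙∙∙∙⊚∙∙∙∙∙
⊕∙∙∙∙⊞⊞⊞⊞⊞∙
∙∙∙∙∙⊞⊞⊞⊞⊞∙
⊞⊞∙⊞⊞⊞⊞????
???????????
???????????

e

???????????
???????????
???????????
∙∙∙∙⊞⊞⊞⊞⊞∙⊞
∙∙∙∙⊞⊞⊞⊞⊞∙⊞
∙∙∙∙∙⊚∙∙∙∙∙
∙∙∙∙⊞⊞⊞⊞⊞∙⊞
∙∙∙∙⊞⊞⊞⊞⊞∙⊞
⊞∙⊞⊞⊞⊞?????
???????????
???????????

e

???????????
???????????
???????????
∙∙∙⊞⊞⊞⊞⊞∙⊞⊞
∙∙∙⊞⊞⊞⊞⊞∙⊞⊞
∙∙∙∙∙⊚∙∙∙∙∙
∙∙∙⊞⊞⊞⊞⊞∙⊞⊞
∙∙∙⊞⊞⊞⊞⊞∙⊞⊞
∙⊞⊞⊞⊞??????
???????????
???????????

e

???????????
???????????
???????????
∙∙⊞⊞⊞⊞⊞∙⊞⊞⊞
∙∙⊞⊞⊞⊞⊞∙⊞⊞⊞
∙∙∙∙∙⊚∙∙∙∙∙
∙∙⊞⊞⊞⊞⊞∙⊞⊞⊞
∙∙⊞⊞⊞⊞⊞∙⊞⊞⊞
⊞⊞⊞⊞???????
???????????
???????????

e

???????????
???????????
???????????
∙⊞⊞⊞⊞⊞∙⊞⊞⊞⊞
∙⊞⊞⊞⊞⊞∙⊞⊞⊞⊞
∙∙∙∙∙⊚∙∙∙∙∙
∙⊞⊞⊞⊞⊞∙⊞⊞⊞⊞
∙⊞⊞⊞⊞⊞∙⊞⊞⊞⊞
⊞⊞⊞????????
???????????
???????????

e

???????????
???????????
???????????
⊞⊞⊞⊞⊞∙⊞⊞⊞⊞⊞
⊞⊞⊞⊞⊞∙⊞⊞⊞⊞⊞
∙∙∙∙∙⊚∙∙∙∙∙
⊞⊞⊞⊞⊞∙⊞⊞⊞⊞⊞
⊞⊞⊞⊞⊞∙⊞⊞⊞⊞⊞
⊞⊞?????????
???????????
???????????

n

???????????
???????????
???????????
???⊞⊞∙⊞⊞???
⊞⊞⊞⊞⊞∙⊞⊞⊞⊞⊞
⊞⊞⊞⊞⊞⊚⊞⊞⊞⊞⊞
∙∙∙∙∙∙∙∙∙∙∙
⊞⊞⊞⊞⊞∙⊞⊞⊞⊞⊞
⊞⊞⊞⊞⊞∙⊞⊞⊞⊞⊞
⊞⊞?????????
???????????

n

???????????
???????????
???????????
???⊞⊞∙⊞⊞???
???⊞⊞∙⊞⊞???
⊞⊞⊞⊞⊞⊚⊞⊞⊞⊞⊞
⊞⊞⊞⊞⊞∙⊞⊞⊞⊞⊞
∙∙∙∙∙∙∙∙∙∙∙
⊞⊞⊞⊞⊞∙⊞⊞⊞⊞⊞
⊞⊞⊞⊞⊞∙⊞⊞⊞⊞⊞
⊞⊞?????????

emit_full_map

????????⊞⊞∙⊞⊞??????
????????⊞⊞∙⊞⊞??????
∙∙∙∙∙⊞⊞⊞⊞⊞⊚⊞⊞⊞⊞⊞⊞⊞⊞
∙∙∙∙∙⊞⊞⊞⊞⊞∙⊞⊞⊞⊞⊞⊞⊞⊞
∙∙∙∙∙∙∙∙∙∙∙∙∙∙∙∙∙⊞⊞
⊕∙∙∙∙⊞⊞⊞⊞⊞∙⊞⊞⊞⊞⊞∙⊞⊞
∙∙∙∙∙⊞⊞⊞⊞⊞∙⊞⊞⊞⊞⊞∙⊞⊞
⊞⊞∙⊞⊞⊞⊞????????????


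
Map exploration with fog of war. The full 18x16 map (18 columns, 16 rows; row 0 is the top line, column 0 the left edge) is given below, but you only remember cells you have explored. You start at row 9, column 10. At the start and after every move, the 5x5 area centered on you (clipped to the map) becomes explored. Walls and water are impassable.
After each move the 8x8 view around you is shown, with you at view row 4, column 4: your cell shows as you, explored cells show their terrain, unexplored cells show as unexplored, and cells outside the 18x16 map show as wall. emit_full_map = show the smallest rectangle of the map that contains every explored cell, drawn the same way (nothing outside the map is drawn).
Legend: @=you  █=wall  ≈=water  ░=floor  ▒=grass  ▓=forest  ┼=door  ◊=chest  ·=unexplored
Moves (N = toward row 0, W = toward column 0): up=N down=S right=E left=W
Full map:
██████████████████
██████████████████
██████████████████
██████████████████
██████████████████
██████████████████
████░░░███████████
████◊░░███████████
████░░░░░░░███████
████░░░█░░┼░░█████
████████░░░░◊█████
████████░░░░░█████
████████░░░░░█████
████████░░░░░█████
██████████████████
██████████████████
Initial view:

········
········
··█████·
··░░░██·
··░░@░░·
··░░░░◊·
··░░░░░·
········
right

········
········
·██████·
·░░░███·
·░░┼@░█·
·░░░░◊█·
·░░░░░█·
········

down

········
·██████·
·░░░███·
·░░┼░░█·
·░░░@◊█·
·░░░░░█·
··░░░░█·
········

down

·██████·
·░░░███·
·░░┼░░█·
·░░░░◊█·
·░░░@░█·
··░░░░█·
··░░░░█·
········

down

·░░░███·
·░░┼░░█·
·░░░░◊█·
·░░░░░█·
··░░@░█·
··░░░░█·
··█████·
········

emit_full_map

██████
░░░███
░░┼░░█
░░░░◊█
░░░░░█
·░░@░█
·░░░░█
·█████

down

·░░┼░░█·
·░░░░◊█·
·░░░░░█·
··░░░░█·
··░░@░█·
··█████·
··█████·
████████

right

░░┼░░█··
░░░░◊█··
░░░░░██·
·░░░░██·
·░░░@██·
·██████·
·██████·
████████

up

░░░███··
░░┼░░█··
░░░░◊██·
░░░░░██·
·░░░@██·
·░░░░██·
·██████·
·██████·

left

·░░░███·
·░░┼░░█·
·░░░░◊██
·░░░░░██
··░░@░██
··░░░░██
··██████
··██████

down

·░░┼░░█·
·░░░░◊██
·░░░░░██
··░░░░██
··░░@░██
··██████
··██████
████████

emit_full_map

██████·
░░░███·
░░┼░░█·
░░░░◊██
░░░░░██
·░░░░██
·░░@░██
·██████
·██████

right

░░┼░░█··
░░░░◊██·
░░░░░██·
·░░░░██·
·░░░@██·
·██████·
·██████·
████████

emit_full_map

██████·
░░░███·
░░┼░░█·
░░░░◊██
░░░░░██
·░░░░██
·░░░@██
·██████
·██████


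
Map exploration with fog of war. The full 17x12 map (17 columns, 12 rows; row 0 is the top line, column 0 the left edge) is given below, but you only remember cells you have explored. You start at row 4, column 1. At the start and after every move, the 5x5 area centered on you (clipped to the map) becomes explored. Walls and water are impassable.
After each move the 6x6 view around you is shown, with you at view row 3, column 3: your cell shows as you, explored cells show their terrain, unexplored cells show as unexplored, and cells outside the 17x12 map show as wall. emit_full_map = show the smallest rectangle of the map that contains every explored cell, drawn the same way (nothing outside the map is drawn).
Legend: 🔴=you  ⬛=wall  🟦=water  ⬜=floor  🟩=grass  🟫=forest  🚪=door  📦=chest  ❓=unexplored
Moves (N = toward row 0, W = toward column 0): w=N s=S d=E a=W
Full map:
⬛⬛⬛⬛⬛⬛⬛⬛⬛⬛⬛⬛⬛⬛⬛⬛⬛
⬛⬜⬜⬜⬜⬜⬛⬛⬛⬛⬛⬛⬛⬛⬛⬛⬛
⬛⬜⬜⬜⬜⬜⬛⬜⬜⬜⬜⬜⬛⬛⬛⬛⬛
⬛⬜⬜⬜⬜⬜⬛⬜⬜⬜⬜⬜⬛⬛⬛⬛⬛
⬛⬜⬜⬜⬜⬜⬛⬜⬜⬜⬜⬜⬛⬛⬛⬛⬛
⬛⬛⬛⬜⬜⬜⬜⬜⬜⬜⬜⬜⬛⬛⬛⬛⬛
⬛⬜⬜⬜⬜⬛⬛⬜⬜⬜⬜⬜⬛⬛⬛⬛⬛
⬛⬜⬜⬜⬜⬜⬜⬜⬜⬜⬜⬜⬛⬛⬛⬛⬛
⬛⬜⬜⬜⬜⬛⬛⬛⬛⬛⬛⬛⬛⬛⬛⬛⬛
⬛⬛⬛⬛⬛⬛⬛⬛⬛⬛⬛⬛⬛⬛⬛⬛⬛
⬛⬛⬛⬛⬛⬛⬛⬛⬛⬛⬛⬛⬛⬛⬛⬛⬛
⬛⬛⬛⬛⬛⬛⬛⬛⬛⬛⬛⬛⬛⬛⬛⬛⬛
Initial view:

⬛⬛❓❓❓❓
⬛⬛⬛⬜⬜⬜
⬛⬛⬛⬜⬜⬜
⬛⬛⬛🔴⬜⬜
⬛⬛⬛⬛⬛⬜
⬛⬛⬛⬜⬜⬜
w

⬛⬛❓❓❓❓
⬛⬛⬛⬜⬜⬜
⬛⬛⬛⬜⬜⬜
⬛⬛⬛🔴⬜⬜
⬛⬛⬛⬜⬜⬜
⬛⬛⬛⬛⬛⬜

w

⬛⬛⬛⬛⬛⬛
⬛⬛⬛⬛⬛⬛
⬛⬛⬛⬜⬜⬜
⬛⬛⬛🔴⬜⬜
⬛⬛⬛⬜⬜⬜
⬛⬛⬛⬜⬜⬜

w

⬛⬛⬛⬛⬛⬛
⬛⬛⬛⬛⬛⬛
⬛⬛⬛⬛⬛⬛
⬛⬛⬛🔴⬜⬜
⬛⬛⬛⬜⬜⬜
⬛⬛⬛⬜⬜⬜

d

⬛⬛⬛⬛⬛⬛
⬛⬛⬛⬛⬛⬛
⬛⬛⬛⬛⬛⬛
⬛⬛⬜🔴⬜⬜
⬛⬛⬜⬜⬜⬜
⬛⬛⬜⬜⬜⬜

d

⬛⬛⬛⬛⬛⬛
⬛⬛⬛⬛⬛⬛
⬛⬛⬛⬛⬛⬛
⬛⬜⬜🔴⬜⬜
⬛⬜⬜⬜⬜⬜
⬛⬜⬜⬜⬜⬜

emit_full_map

⬛⬛⬛⬛⬛⬛
⬛⬜⬜🔴⬜⬜
⬛⬜⬜⬜⬜⬜
⬛⬜⬜⬜⬜⬜
⬛⬜⬜⬜❓❓
⬛⬛⬛⬜❓❓
⬛⬜⬜⬜❓❓

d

⬛⬛⬛⬛⬛⬛
⬛⬛⬛⬛⬛⬛
⬛⬛⬛⬛⬛⬛
⬜⬜⬜🔴⬜⬛
⬜⬜⬜⬜⬜⬛
⬜⬜⬜⬜⬜⬛

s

⬛⬛⬛⬛⬛⬛
⬛⬛⬛⬛⬛⬛
⬜⬜⬜⬜⬜⬛
⬜⬜⬜🔴⬜⬛
⬜⬜⬜⬜⬜⬛
⬜⬜⬜⬜⬜⬛

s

⬛⬛⬛⬛⬛⬛
⬜⬜⬜⬜⬜⬛
⬜⬜⬜⬜⬜⬛
⬜⬜⬜🔴⬜⬛
⬜⬜⬜⬜⬜⬛
⬛⬛⬜⬜⬜⬜

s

⬜⬜⬜⬜⬜⬛
⬜⬜⬜⬜⬜⬛
⬜⬜⬜⬜⬜⬛
⬜⬜⬜🔴⬜⬛
⬛⬛⬜⬜⬜⬜
⬜⬜⬜⬜⬛⬛

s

⬜⬜⬜⬜⬜⬛
⬜⬜⬜⬜⬜⬛
⬜⬜⬜⬜⬜⬛
⬛⬛⬜🔴⬜⬜
⬜⬜⬜⬜⬛⬛
❓⬜⬜⬜⬜⬜

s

⬜⬜⬜⬜⬜⬛
⬜⬜⬜⬜⬜⬛
⬛⬛⬜⬜⬜⬜
⬜⬜⬜🔴⬛⬛
❓⬜⬜⬜⬜⬜
❓⬜⬜⬜⬛⬛

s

⬜⬜⬜⬜⬜⬛
⬛⬛⬜⬜⬜⬜
⬜⬜⬜⬜⬛⬛
❓⬜⬜🔴⬜⬜
❓⬜⬜⬜⬛⬛
❓⬛⬛⬛⬛⬛

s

⬛⬛⬜⬜⬜⬜
⬜⬜⬜⬜⬛⬛
❓⬜⬜⬜⬜⬜
❓⬜⬜🔴⬛⬛
❓⬛⬛⬛⬛⬛
❓⬛⬛⬛⬛⬛

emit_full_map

⬛⬛⬛⬛⬛⬛⬛
⬛⬜⬜⬜⬜⬜⬛
⬛⬜⬜⬜⬜⬜⬛
⬛⬜⬜⬜⬜⬜⬛
⬛⬜⬜⬜⬜⬜⬛
⬛⬛⬛⬜⬜⬜⬜
⬛⬜⬜⬜⬜⬛⬛
❓❓⬜⬜⬜⬜⬜
❓❓⬜⬜🔴⬛⬛
❓❓⬛⬛⬛⬛⬛
❓❓⬛⬛⬛⬛⬛


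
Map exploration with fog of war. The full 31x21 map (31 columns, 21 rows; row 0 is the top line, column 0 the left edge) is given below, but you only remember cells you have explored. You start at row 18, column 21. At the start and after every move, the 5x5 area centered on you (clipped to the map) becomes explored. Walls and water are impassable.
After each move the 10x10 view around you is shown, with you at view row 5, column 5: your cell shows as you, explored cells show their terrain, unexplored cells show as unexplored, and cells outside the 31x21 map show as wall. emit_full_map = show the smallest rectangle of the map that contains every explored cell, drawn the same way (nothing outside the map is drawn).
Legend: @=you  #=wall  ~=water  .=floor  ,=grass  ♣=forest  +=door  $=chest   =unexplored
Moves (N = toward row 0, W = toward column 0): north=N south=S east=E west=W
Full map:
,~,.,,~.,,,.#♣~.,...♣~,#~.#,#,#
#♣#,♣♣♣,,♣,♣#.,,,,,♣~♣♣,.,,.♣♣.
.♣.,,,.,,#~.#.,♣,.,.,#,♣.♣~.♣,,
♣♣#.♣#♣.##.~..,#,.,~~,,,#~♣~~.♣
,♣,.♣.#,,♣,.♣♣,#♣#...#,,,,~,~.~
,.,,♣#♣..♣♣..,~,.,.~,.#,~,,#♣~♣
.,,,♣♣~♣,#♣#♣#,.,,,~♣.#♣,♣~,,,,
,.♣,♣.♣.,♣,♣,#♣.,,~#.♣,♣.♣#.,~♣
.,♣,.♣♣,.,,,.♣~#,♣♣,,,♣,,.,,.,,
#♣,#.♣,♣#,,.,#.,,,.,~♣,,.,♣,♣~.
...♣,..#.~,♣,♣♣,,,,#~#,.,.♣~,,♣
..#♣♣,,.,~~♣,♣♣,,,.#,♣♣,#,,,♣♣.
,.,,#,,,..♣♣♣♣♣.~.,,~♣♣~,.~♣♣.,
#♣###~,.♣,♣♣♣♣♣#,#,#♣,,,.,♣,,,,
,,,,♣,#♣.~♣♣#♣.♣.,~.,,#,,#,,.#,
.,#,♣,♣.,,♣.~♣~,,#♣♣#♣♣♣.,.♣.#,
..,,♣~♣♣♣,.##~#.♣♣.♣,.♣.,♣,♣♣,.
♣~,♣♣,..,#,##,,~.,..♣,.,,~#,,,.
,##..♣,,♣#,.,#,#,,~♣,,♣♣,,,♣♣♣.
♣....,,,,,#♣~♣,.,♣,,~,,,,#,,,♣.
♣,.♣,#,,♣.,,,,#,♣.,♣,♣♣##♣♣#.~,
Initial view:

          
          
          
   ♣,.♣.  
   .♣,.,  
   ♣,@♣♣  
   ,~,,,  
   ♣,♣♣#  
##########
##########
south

          
          
   ♣,.♣.  
   .♣,.,  
   ♣,,♣♣  
   ,~@,,  
   ♣,♣♣#  
##########
##########
##########

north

          
          
          
   ♣,.♣.  
   .♣,.,  
   ♣,@♣♣  
   ,~,,,  
   ♣,♣♣#  
##########
##########

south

          
          
   ♣,.♣.  
   .♣,.,  
   ♣,,♣♣  
   ,~@,,  
   ♣,♣♣#  
##########
##########
##########

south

          
   ♣,.♣.  
   .♣,.,  
   ♣,,♣♣  
   ,~,,,  
   ♣,@♣#  
##########
##########
##########
##########

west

          
    ♣,.♣. 
    .♣,., 
   ~♣,,♣♣ 
   ,,~,,, 
   ,♣@♣♣# 
##########
##########
##########
##########

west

          
     ♣,.♣.
     .♣,.,
   ,~♣,,♣♣
   ♣,,~,,,
   .,@,♣♣#
##########
##########
##########
##########

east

          
    ♣,.♣. 
    .♣,., 
  ,~♣,,♣♣ 
  ♣,,~,,, 
  .,♣@♣♣# 
##########
##########
##########
##########

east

          
   ♣,.♣.  
   .♣,.,  
 ,~♣,,♣♣  
 ♣,,~,,,  
 .,♣,@♣#  
##########
##########
##########
##########

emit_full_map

  ♣,.♣.
  .♣,.,
,~♣,,♣♣
♣,,~,,,
.,♣,@♣#

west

          
    ♣,.♣. 
    .♣,., 
  ,~♣,,♣♣ 
  ♣,,~,,, 
  .,♣@♣♣# 
##########
##########
##########
##########

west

          
     ♣,.♣.
     .♣,.,
   ,~♣,,♣♣
   ♣,,~,,,
   .,@,♣♣#
##########
##########
##########
##########
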